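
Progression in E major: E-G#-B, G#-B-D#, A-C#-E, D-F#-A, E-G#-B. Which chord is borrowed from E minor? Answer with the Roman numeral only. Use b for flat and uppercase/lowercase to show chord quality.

bVII

The diatonic triads in E major are E, F#m, G#m, A, B, C#m, D#dim. Of the given chords, E–G#–B = E, G#–B–D# = G#m and A–C#–E = A are diatonic. D–F#–A is not: scale degree 7 in E major carries D#dim (vii°). In E minor the chord on that degree is D, so here it functions as bVII, borrowed from the parallel minor.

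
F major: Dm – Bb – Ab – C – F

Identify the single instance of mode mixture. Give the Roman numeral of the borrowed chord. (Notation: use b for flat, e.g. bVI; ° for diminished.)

bIII

F major has the diatonic set F, Gm, Am, Bb, C, Dm, Edim. Of the given chords, Dm, Bb, C and F are diatonic. But Ab (Ab–C–Eb) is foreign: the diatonic iii on degree 3 is Am, whereas Ab comes from F minor. It is labeled bIII.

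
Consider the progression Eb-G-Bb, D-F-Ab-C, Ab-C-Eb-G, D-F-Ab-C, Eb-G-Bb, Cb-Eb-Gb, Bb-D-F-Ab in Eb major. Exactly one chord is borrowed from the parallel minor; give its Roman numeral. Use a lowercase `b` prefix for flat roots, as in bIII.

bVI

In Eb major the diatonic chords are Eb, Fm, Gm, Ab, Bb, Cm, Ddim. Eb–G–Bb = Eb, D–F–Ab–C = Dm7b5, Ab–C–Eb–G = Abmaj7 and Bb–D–F–Ab = Bb7 all belong to that set. Cb–Eb–Gb doesn't fit — on degree 6 Eb major would have Cm (vi). Cb is the degree-6 chord of Eb minor, so it is the borrowed bVI.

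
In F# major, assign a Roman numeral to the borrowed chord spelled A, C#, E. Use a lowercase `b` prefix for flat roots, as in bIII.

A is the lowered form of scale degree 3 in F# major (the diatonic degree 3 is A#). Diatonically F# major has A#m (iii) on that degree; A–C#–E is instead the major chord native to F# minor, so it takes the label bIII.

bIII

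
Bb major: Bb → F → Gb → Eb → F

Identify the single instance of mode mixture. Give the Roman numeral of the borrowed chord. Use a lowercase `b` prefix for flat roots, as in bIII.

In Bb major the diatonic chords are Bb, Cm, Dm, Eb, F, Gm, Adim. Bb, F and Eb all belong to that set. Gb (Gb–Bb–Db) is not: scale degree 6 in Bb major carries Gm (vi). In Bb minor the chord on that degree is Gb, so here it functions as bVI, borrowed from the parallel minor.

bVI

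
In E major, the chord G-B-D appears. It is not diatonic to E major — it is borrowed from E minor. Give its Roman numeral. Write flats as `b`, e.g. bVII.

bIII

In E major scale degree 3 is G#; G is its lowered form, from E minor. G–B–D is a major chord — the form found in E minor, not the diatonic iii (G#m). Borrowed into E major it is written bIII.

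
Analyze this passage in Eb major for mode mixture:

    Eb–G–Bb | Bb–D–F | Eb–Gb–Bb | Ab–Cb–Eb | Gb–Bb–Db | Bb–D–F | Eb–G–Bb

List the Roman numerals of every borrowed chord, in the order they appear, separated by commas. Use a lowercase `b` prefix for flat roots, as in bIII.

Eb major has the diatonic set Eb, Fm, Gm, Ab, Bb, Cm, Ddim. Of the given chords, Eb–G–Bb = Eb and Bb–D–F = Bb are diatonic. Eb–Gb–Bb is not: scale degree 1 in Eb major carries Eb (I). In Eb minor the chord on that degree is Ebm, so here it functions as i, borrowed from the parallel minor. Ab–Cb–Eb is not: scale degree 4 in Eb major carries Ab (IV). In Eb minor the chord on that degree is Abm, so here it functions as iv, borrowed from the parallel minor. Gb–Bb–Db is not: scale degree 3 in Eb major carries Gm (iii). In Eb minor the chord on that degree is Gb, so here it functions as bIII, borrowed from the parallel minor.

i, iv, bIII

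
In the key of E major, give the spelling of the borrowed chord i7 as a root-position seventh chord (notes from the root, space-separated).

The root, E, is scale degree 1 — the same note in E major and E minor; only the chord quality changes. Building the minor-seventh chord from the parallel minor on E: E–G–B–D.

E G B D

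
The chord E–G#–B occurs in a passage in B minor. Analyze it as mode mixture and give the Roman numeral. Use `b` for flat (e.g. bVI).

IV

E is scale degree 4 in B minor. The diatonic chord on degree 4 would be Em (iv), but E–G#–B is the major chord from B major. As a borrowed chord it is labeled IV.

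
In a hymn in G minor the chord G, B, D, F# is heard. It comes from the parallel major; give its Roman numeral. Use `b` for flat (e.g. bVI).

Imaj7

G is scale degree 1 in G minor. Diatonically G minor has Gm (i) on that degree; G–B–D–F# is instead the major-seventh chord native to G major, so it takes the label Imaj7.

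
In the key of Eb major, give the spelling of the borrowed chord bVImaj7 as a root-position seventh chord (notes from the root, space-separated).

bVImaj7 is built on the lowered scale degree 6. In Eb major degree 6 is C; lowered it becomes Cb. Building the major-seventh chord from the parallel minor on Cb: Cb–Eb–Gb–Bb.

Cb Eb Gb Bb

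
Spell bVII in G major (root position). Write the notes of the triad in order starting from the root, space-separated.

The root of bVII is the lowered 7th degree: F# becomes F. Stacking thirds in G minor on F gives F–A–C.

F A C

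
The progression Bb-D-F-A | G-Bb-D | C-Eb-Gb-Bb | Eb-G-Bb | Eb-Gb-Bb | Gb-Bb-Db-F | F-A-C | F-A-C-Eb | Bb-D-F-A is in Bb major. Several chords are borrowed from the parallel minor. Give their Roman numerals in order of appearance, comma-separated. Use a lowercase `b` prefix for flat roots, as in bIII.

iiø7, iv, bVImaj7

The diatonic triads in Bb major are Bb, Cm, Dm, Eb, F, Gm, Adim. Of the given chords, Bb–D–F–A = Bbmaj7, G–Bb–D = Gm, Eb–G–Bb = Eb, F–A–C = F and F–A–C–Eb = F7 are diatonic. C–Eb–Gb–Bb is not: scale degree 2 in Bb major carries Cm (ii). In Bb minor the chord on that degree is Cm7b5, so here it functions as iiø7, borrowed from the parallel minor. Eb–Gb–Bb doesn't fit — on degree 4 Bb major would have Eb (IV). Ebm is the degree-4 chord of Bb minor, so it is the borrowed iv. Gb–Bb–Db–F is not: scale degree 6 in Bb major carries Gm (vi). In Bb minor the chord on that degree is Gbmaj7, so here it functions as bVImaj7, borrowed from the parallel minor.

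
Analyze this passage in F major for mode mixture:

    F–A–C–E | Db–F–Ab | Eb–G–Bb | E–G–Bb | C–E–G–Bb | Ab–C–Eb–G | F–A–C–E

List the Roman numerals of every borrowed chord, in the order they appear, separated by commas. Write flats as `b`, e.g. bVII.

In F major the diatonic chords are F, Gm, Am, Bb, C, Dm, Edim. F–A–C–E = Fmaj7, E–G–Bb = Edim and C–E–G–Bb = C7 are all diatonic. Db–F–Ab is not: scale degree 6 in F major carries Dm (vi). In F minor the chord on that degree is Db, so here it functions as bVI, borrowed from the parallel minor. Eb–G–Bb doesn't fit — on degree 7 F major would have Edim (vii°). Eb is the degree-7 chord of F minor, so it is the borrowed bVII. But Ab–C–Eb–G is foreign: the diatonic iii on degree 3 is Am, whereas Abmaj7 comes from F minor. It is labeled bIIImaj7.

bVI, bVII, bIIImaj7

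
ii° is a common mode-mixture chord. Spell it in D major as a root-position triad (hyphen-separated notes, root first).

E-G-Bb

ii° is built on scale degree 2, which is E in both D major and its parallel. Stacking thirds in D minor on E gives E–G–Bb.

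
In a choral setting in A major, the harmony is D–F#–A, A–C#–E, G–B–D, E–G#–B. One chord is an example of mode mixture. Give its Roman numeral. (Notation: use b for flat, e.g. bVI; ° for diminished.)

bVII

The diatonic triads in A major are A, Bm, C#m, D, E, F#m, G#dim. D–F#–A = D, A–C#–E = A and E–G#–B = E all belong to that set. G–B–D doesn't fit — on degree 7 A major would have G#dim (vii°). G is the degree-7 chord of A minor, so it is the borrowed bVII.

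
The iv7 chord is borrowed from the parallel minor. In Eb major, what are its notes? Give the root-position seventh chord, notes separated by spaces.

The root, Ab, is scale degree 4 — the same note in Eb major and Eb minor; only the chord quality changes. Building the minor-seventh chord from the parallel minor on Ab: Ab–Cb–Eb–Gb.

Ab Cb Eb Gb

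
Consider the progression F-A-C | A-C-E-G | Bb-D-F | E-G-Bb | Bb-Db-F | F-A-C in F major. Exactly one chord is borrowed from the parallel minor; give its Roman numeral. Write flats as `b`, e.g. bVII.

The diatonic triads in F major are F, Gm, Am, Bb, C, Dm, Edim. F–A–C = F, A–C–E–G = Am7, Bb–D–F = Bb and E–G–Bb = Edim are all diatonic. Bb–Db–F is not: scale degree 4 in F major carries Bb (IV). In F minor the chord on that degree is Bbm, so here it functions as iv, borrowed from the parallel minor.

iv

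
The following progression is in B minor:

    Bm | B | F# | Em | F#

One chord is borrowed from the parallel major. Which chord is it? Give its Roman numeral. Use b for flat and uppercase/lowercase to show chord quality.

B minor has the diatonic set Bm, C#dim, D, Em, F#, G, A (with V from harmonic minor). Bm, F# and Em are all diatonic. But B (B–D#–F#) is foreign: the diatonic i on degree 1 is Bm, whereas B comes from B major. It is labeled I.

I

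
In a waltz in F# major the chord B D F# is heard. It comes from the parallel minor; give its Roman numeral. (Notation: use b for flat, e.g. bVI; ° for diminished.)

iv

The root B is the diatonic 4th degree of F# major; the borrowing shows in the chord quality. The diatonic chord on degree 4 would be B (IV), but B–D–F# is the minor chord from F# minor. As a borrowed chord it is labeled iv.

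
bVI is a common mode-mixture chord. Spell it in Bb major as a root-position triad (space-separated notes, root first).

Gb Bb Db

The root of bVI is the lowered 6th degree: G becomes Gb. Building the major chord from the parallel minor on Gb: Gb–Bb–Db.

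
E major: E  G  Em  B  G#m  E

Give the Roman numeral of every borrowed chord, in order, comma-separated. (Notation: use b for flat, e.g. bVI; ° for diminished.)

bIII, i

The diatonic triads in E major are E, F#m, G#m, A, B, C#m, D#dim. E, B and G#m all belong to that set. But G (G–B–D) is foreign: the diatonic iii on degree 3 is G#m, whereas G comes from E minor. It is labeled bIII. But Em (E–G–B) is foreign: the diatonic I on degree 1 is E, whereas Em comes from E minor. It is labeled i.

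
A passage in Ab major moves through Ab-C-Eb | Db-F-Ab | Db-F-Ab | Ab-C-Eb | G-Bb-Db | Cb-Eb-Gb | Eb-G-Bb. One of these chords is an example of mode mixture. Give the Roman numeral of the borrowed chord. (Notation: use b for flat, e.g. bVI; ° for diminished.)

The diatonic triads in Ab major are Ab, Bbm, Cm, Db, Eb, Fm, Gdim. Ab–C–Eb = Ab, Db–F–Ab = Db, G–Bb–Db = Gdim and Eb–G–Bb = Eb are all diatonic. Cb–Eb–Gb doesn't fit — on degree 3 Ab major would have Cm (iii). Cb is the degree-3 chord of Ab minor, so it is the borrowed bIII.

bIII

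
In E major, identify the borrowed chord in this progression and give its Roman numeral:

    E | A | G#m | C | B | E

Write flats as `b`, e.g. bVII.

In E major the diatonic chords are E, F#m, G#m, A, B, C#m, D#dim. E, A, G#m and B are all diatonic. C (C–E–G) is not: scale degree 6 in E major carries C#m (vi). In E minor the chord on that degree is C, so here it functions as bVI, borrowed from the parallel minor.

bVI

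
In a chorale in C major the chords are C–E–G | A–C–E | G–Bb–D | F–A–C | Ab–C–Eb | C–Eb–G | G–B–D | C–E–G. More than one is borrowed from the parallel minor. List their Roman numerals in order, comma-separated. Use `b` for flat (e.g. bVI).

v, bVI, i

In C major the diatonic chords are C, Dm, Em, F, G, Am, Bdim. C–E–G = C, A–C–E = Am, F–A–C = F and G–B–D = G all belong to that set. G–Bb–D doesn't fit — on degree 5 C major would have G (V). Gm is the degree-5 chord of C minor, so it is the borrowed v. Ab–C–Eb is not: scale degree 6 in C major carries Am (vi). In C minor the chord on that degree is Ab, so here it functions as bVI, borrowed from the parallel minor. C–Eb–G doesn't fit — on degree 1 C major would have C (I). Cm is the degree-1 chord of C minor, so it is the borrowed i.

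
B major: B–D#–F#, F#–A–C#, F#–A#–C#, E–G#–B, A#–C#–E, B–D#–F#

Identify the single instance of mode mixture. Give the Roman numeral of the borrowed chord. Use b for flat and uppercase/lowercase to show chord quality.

v

The diatonic triads in B major are B, C#m, D#m, E, F#, G#m, A#dim. Of the given chords, B–D#–F# = B, F#–A#–C# = F#, E–G#–B = E and A#–C#–E = A#dim are diatonic. But F#–A–C# is foreign: the diatonic V on degree 5 is F#, whereas F#m comes from B minor. It is labeled v.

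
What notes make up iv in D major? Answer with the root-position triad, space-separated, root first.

iv is built on scale degree 4, which is G in both D major and its parallel. In D minor the chord on G is G–Bb–D.

G Bb D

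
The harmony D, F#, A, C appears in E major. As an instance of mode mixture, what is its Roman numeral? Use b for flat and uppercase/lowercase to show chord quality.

bVII7

The root D is the lowered 7th scale degree — diatonically E major has D# there. D–F#–A–C is a dominant-seventh chord — the form found in E minor, not the diatonic vii° (D#dim). Borrowed into E major it is written bVII7.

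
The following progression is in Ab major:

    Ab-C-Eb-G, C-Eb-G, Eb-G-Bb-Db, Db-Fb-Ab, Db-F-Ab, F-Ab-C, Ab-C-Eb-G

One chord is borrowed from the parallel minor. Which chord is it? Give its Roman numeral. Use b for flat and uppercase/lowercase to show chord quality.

iv

Ab major has the diatonic set Ab, Bbm, Cm, Db, Eb, Fm, Gdim. Of the given chords, Ab–C–Eb–G = Abmaj7, C–Eb–G = Cm, Eb–G–Bb–Db = Eb7, Db–F–Ab = Db and F–Ab–C = Fm are diatonic. Db–Fb–Ab doesn't fit — on degree 4 Ab major would have Db (IV). Dbm is the degree-4 chord of Ab minor, so it is the borrowed iv.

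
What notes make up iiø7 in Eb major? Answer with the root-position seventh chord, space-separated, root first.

F Ab Cb Eb

iiø7 is built on scale degree 2, which is F in both Eb major and its parallel. Building the half-diminished-seventh chord from the parallel minor on F: F–Ab–Cb–Eb.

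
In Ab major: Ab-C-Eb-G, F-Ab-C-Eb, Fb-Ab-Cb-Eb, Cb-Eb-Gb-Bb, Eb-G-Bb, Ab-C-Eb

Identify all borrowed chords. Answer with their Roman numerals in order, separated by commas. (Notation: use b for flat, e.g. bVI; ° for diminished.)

bVImaj7, bIIImaj7

The diatonic triads in Ab major are Ab, Bbm, Cm, Db, Eb, Fm, Gdim. Ab–C–Eb–G = Abmaj7, F–Ab–C–Eb = Fm7, Eb–G–Bb = Eb and Ab–C–Eb = Ab are all diatonic. Fb–Ab–Cb–Eb doesn't fit — on degree 6 Ab major would have Fm (vi). Fbmaj7 is the degree-6 chord of Ab minor, so it is the borrowed bVImaj7. But Cb–Eb–Gb–Bb is foreign: the diatonic iii on degree 3 is Cm, whereas Cbmaj7 comes from Ab minor. It is labeled bIIImaj7.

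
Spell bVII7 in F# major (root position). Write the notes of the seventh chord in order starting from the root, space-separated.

Scale degree 7 in F# major is E#. bVII7 uses the lowered form, E, taken from F# minor. In F# minor the chord on E is E–G#–B–D.

E G# B D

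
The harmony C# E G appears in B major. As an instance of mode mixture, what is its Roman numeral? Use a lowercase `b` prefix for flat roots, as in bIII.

ii°

C# is scale degree 2 in B major. C#–E–G is a diminished chord — the form found in B minor, not the diatonic ii (C#m). Borrowed into B major it is written ii°.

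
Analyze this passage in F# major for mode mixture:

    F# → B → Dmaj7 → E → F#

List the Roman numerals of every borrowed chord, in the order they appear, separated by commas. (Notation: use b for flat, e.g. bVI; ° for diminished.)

bVImaj7, bVII

In F# major the diatonic chords are F#, G#m, A#m, B, C#, D#m, E#dim. Of the given chords, F# and B are diatonic. Dmaj7 (D–F#–A–C#) doesn't fit — on degree 6 F# major would have D#m (vi). Dmaj7 is the degree-6 chord of F# minor, so it is the borrowed bVImaj7. E (E–G#–B) doesn't fit — on degree 7 F# major would have E#dim (vii°). E is the degree-7 chord of F# minor, so it is the borrowed bVII.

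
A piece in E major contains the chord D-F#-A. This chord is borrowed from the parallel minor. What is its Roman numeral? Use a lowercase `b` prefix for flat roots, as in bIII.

The root D is the lowered 7th scale degree — diatonically E major has D# there. The diatonic chord on degree 7 would be D#dim (vii°), but D–F#–A is the major chord from E minor. As a borrowed chord it is labeled bVII.

bVII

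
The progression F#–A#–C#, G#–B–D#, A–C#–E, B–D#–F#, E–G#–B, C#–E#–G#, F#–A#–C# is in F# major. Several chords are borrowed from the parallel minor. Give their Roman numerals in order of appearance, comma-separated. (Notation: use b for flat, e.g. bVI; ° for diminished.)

bIII, bVII

The diatonic triads in F# major are F#, G#m, A#m, B, C#, D#m, E#dim. Of the given chords, F#–A#–C# = F#, G#–B–D# = G#m, B–D#–F# = B and C#–E#–G# = C# are diatonic. A–C#–E is not: scale degree 3 in F# major carries A#m (iii). In F# minor the chord on that degree is A, so here it functions as bIII, borrowed from the parallel minor. E–G#–B is not: scale degree 7 in F# major carries E#dim (vii°). In F# minor the chord on that degree is E, so here it functions as bVII, borrowed from the parallel minor.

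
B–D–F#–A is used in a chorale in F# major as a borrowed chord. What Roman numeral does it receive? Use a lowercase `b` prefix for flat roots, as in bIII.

iv7

B is scale degree 4 in F# major. Diatonically F# major has B (IV) on that degree; B–D–F#–A is instead the minor-seventh chord native to F# minor, so it takes the label iv7.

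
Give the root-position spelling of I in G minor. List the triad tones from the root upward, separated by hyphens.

The root, G, is scale degree 1 — the same note in G minor and G major; only the chord quality changes. In G major the chord on G is G–B–D.

G-B-D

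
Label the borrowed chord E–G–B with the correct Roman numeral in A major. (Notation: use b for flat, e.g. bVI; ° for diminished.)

The root E is the diatonic 5th degree of A major; the borrowing shows in the chord quality. Diatonically A major has E (V) on that degree; E–G–B is instead the minor chord native to A minor, so it takes the label v.

v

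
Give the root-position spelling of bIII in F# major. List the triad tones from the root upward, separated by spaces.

A C# E

The root of bIII is the lowered 3rd degree: A# becomes A. In F# minor the chord on A is A–C#–E.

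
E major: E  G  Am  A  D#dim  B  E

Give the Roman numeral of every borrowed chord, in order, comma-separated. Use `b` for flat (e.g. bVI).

bIII, iv

In E major the diatonic chords are E, F#m, G#m, A, B, C#m, D#dim. Of the given chords, E, A, D#dim and B are diatonic. G (G–B–D) doesn't fit — on degree 3 E major would have G#m (iii). G is the degree-3 chord of E minor, so it is the borrowed bIII. But Am (A–C–E) is foreign: the diatonic IV on degree 4 is A, whereas Am comes from E minor. It is labeled iv.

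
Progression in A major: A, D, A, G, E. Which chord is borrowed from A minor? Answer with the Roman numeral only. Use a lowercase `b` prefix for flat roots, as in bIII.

The diatonic triads in A major are A, Bm, C#m, D, E, F#m, G#dim. A, D and E all belong to that set. But G (G–B–D) is foreign: the diatonic vii° on degree 7 is G#dim, whereas G comes from A minor. It is labeled bVII.

bVII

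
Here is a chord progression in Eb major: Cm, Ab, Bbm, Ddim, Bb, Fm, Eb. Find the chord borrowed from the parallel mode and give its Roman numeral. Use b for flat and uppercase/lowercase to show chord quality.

In Eb major the diatonic chords are Eb, Fm, Gm, Ab, Bb, Cm, Ddim. Cm, Ab, Ddim, Bb, Fm and Eb all belong to that set. Bbm (Bb–Db–F) doesn't fit — on degree 5 Eb major would have Bb (V). Bbm is the degree-5 chord of Eb minor, so it is the borrowed v.

v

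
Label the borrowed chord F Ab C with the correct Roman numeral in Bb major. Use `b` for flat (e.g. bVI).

v

The root F is the diatonic 5th degree of Bb major; the borrowing shows in the chord quality. F–Ab–C is a minor chord — the form found in Bb minor, not the diatonic V (F). Borrowed into Bb major it is written v.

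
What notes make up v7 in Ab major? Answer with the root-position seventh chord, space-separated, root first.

The root, Eb, is scale degree 5 — the same note in Ab major and Ab minor; only the chord quality changes. Stacking thirds in Ab minor on Eb gives Eb–Gb–Bb–Db.

Eb Gb Bb Db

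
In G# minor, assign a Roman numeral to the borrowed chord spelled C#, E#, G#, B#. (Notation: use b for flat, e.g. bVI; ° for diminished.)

The root C# is the diatonic 4th degree of G# minor; the borrowing shows in the chord quality. The diatonic chord on degree 4 would be C#m (iv), but C#–E#–G#–B# is the major-seventh chord from G# major. As a borrowed chord it is labeled IVmaj7.

IVmaj7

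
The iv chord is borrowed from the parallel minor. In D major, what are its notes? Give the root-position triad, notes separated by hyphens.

The root, G, is scale degree 4 — the same note in D major and D minor; only the chord quality changes. Stacking thirds in D minor on G gives G–Bb–D.

G-Bb-D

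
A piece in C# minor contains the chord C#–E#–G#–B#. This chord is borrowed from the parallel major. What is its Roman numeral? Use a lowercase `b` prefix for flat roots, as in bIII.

Imaj7

C# is scale degree 1 in C# minor. Diatonically C# minor has C#m (i) on that degree; C#–E#–G#–B# is instead the major-seventh chord native to C# major, so it takes the label Imaj7.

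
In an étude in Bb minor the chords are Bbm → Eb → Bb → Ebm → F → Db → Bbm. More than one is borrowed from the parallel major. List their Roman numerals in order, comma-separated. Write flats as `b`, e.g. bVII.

The diatonic triads in Bb minor (with V from harmonic minor) are Bbm, Cdim, Db, Ebm, F, Gb, Ab. Bbm, Ebm, F and Db all belong to that set. Eb (Eb–G–Bb) is not: scale degree 4 in Bb minor carries Ebm (iv). In Bb major the chord on that degree is Eb, so here it functions as IV, borrowed from the parallel major. Bb (Bb–D–F) doesn't fit — on degree 1 Bb minor would have Bbm (i). Bb is the degree-1 chord of Bb major, so it is the borrowed I.

IV, I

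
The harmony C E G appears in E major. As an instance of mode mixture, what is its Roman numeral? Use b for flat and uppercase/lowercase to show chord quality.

bVI

C is the lowered form of scale degree 6 in E major (the diatonic degree 6 is C#). Diatonically E major has C#m (vi) on that degree; C–E–G is instead the major chord native to E minor, so it takes the label bVI.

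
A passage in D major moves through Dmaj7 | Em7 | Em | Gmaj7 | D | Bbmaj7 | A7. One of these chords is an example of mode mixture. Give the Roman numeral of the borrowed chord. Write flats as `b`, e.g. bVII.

D major has the diatonic set D, Em, F#m, G, A, Bm, C#dim. Dmaj7, Em7, Em, Gmaj7, D and A7 are all diatonic. Bbmaj7 (Bb–D–F–A) is not: scale degree 6 in D major carries Bm (vi). In D minor the chord on that degree is Bbmaj7, so here it functions as bVImaj7, borrowed from the parallel minor.

bVImaj7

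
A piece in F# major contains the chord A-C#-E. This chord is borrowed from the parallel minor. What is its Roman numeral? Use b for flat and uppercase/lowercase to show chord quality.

In F# major scale degree 3 is A#; A is its lowered form, from F# minor. The diatonic chord on degree 3 would be A#m (iii), but A–C#–E is the major chord from F# minor. As a borrowed chord it is labeled bIII.

bIII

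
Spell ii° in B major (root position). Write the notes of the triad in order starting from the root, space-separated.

The root, C#, is scale degree 2 — the same note in B major and B minor; only the chord quality changes. Building the diminished chord from the parallel minor on C#: C#–E–G.

C# E G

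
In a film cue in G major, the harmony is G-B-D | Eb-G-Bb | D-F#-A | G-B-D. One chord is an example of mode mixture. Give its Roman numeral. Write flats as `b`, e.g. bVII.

In G major the diatonic chords are G, Am, Bm, C, D, Em, F#dim. Of the given chords, G–B–D = G and D–F#–A = D are diatonic. But Eb–G–Bb is foreign: the diatonic vi on degree 6 is Em, whereas Eb comes from G minor. It is labeled bVI.

bVI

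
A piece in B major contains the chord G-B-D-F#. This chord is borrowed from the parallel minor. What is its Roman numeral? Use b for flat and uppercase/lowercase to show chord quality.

In B major scale degree 6 is G#; G is its lowered form, from B minor. Diatonically B major has G#m (vi) on that degree; G–B–D–F# is instead the major-seventh chord native to B minor, so it takes the label bVImaj7.

bVImaj7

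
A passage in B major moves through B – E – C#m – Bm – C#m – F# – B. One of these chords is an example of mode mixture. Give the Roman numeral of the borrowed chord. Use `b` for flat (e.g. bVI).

The diatonic triads in B major are B, C#m, D#m, E, F#, G#m, A#dim. Of the given chords, B, E, C#m and F# are diatonic. Bm (B–D–F#) is not: scale degree 1 in B major carries B (I). In B minor the chord on that degree is Bm, so here it functions as i, borrowed from the parallel minor.

i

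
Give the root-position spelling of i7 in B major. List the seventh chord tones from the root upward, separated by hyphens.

The root, B, is scale degree 1 — the same note in B major and B minor; only the chord quality changes. In B minor the chord on B is B–D–F#–A.

B-D-F#-A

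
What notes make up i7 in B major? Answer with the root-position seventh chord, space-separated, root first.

i7 is built on scale degree 1, which is B in both B major and its parallel. Building the minor-seventh chord from the parallel minor on B: B–D–F#–A.

B D F# A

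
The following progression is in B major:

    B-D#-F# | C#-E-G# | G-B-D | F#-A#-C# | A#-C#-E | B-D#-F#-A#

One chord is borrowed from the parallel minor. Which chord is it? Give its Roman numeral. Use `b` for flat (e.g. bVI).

bVI

B major has the diatonic set B, C#m, D#m, E, F#, G#m, A#dim. B–D#–F# = B, C#–E–G# = C#m, F#–A#–C# = F#, A#–C#–E = A#dim and B–D#–F#–A# = Bmaj7 are all diatonic. G–B–D doesn't fit — on degree 6 B major would have G#m (vi). G is the degree-6 chord of B minor, so it is the borrowed bVI.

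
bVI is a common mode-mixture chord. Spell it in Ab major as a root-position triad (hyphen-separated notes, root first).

The root of bVI is the lowered 6th degree: F becomes Fb. Building the major chord from the parallel minor on Fb: Fb–Ab–Cb.

Fb-Ab-Cb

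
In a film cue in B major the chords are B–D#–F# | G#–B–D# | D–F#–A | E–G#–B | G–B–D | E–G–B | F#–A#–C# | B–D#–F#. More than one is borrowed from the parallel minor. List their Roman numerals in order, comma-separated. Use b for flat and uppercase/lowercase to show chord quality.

bIII, bVI, iv

B major has the diatonic set B, C#m, D#m, E, F#, G#m, A#dim. B–D#–F# = B, G#–B–D# = G#m, E–G#–B = E and F#–A#–C# = F# all belong to that set. But D–F#–A is foreign: the diatonic iii on degree 3 is D#m, whereas D comes from B minor. It is labeled bIII. G–B–D doesn't fit — on degree 6 B major would have G#m (vi). G is the degree-6 chord of B minor, so it is the borrowed bVI. E–G–B doesn't fit — on degree 4 B major would have E (IV). Em is the degree-4 chord of B minor, so it is the borrowed iv.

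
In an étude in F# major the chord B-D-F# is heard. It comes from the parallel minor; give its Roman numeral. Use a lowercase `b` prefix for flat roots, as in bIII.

The root B is the diatonic 4th degree of F# major; the borrowing shows in the chord quality. B–D–F# is a minor chord — the form found in F# minor, not the diatonic IV (B). Borrowed into F# major it is written iv.

iv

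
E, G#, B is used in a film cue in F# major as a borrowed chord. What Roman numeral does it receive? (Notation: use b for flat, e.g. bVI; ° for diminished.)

E is the lowered form of scale degree 7 in F# major (the diatonic degree 7 is E#). The diatonic chord on degree 7 would be E#dim (vii°), but E–G#–B is the major chord from F# minor. As a borrowed chord it is labeled bVII.

bVII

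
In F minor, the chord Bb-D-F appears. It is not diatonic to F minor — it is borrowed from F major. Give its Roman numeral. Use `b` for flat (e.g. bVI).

Bb is scale degree 4 in F minor. Diatonically F minor has Bbm (iv) on that degree; Bb–D–F is instead the major chord native to F major, so it takes the label IV.

IV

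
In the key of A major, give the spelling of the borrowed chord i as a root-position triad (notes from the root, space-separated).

i is built on scale degree 1, which is A in both A major and its parallel. Building the minor chord from the parallel minor on A: A–C–E.

A C E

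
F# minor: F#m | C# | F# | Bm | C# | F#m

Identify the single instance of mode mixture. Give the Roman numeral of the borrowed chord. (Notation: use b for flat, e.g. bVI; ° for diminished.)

I

F# minor has the diatonic set F#m, G#dim, A, Bm, C#, D, E (with V from harmonic minor). F#m, C# and Bm all belong to that set. F# (F#–A#–C#) is not: scale degree 1 in F# minor carries F#m (i). In F# major the chord on that degree is F#, so here it functions as I, borrowed from the parallel major.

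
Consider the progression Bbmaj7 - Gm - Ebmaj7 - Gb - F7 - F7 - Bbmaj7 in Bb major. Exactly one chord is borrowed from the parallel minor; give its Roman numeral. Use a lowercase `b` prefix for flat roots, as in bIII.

The diatonic triads in Bb major are Bb, Cm, Dm, Eb, F, Gm, Adim. Bbmaj7, Gm, Ebmaj7 and F7 are all diatonic. Gb (Gb–Bb–Db) is not: scale degree 6 in Bb major carries Gm (vi). In Bb minor the chord on that degree is Gb, so here it functions as bVI, borrowed from the parallel minor.

bVI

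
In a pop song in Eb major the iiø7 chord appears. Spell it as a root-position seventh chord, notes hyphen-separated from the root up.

F-Ab-Cb-Eb

iiø7 is built on scale degree 2, which is F in both Eb major and its parallel. In Eb minor the chord on F is F–Ab–Cb–Eb.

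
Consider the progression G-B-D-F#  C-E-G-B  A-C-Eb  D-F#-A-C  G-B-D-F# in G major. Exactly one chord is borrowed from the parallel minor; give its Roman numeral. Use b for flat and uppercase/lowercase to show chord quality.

In G major the diatonic chords are G, Am, Bm, C, D, Em, F#dim. Of the given chords, G–B–D–F# = Gmaj7, C–E–G–B = Cmaj7 and D–F#–A–C = D7 are diatonic. A–C–Eb is not: scale degree 2 in G major carries Am (ii). In G minor the chord on that degree is Adim, so here it functions as ii°, borrowed from the parallel minor.

ii°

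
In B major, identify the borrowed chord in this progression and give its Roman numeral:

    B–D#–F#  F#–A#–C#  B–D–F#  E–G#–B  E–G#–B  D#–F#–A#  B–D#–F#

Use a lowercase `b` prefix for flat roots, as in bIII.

B major has the diatonic set B, C#m, D#m, E, F#, G#m, A#dim. Of the given chords, B–D#–F# = B, F#–A#–C# = F#, E–G#–B = E and D#–F#–A# = D#m are diatonic. B–D–F# is not: scale degree 1 in B major carries B (I). In B minor the chord on that degree is Bm, so here it functions as i, borrowed from the parallel minor.

i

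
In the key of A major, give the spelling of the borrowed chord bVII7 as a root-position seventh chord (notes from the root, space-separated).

Scale degree 7 in A major is G#. bVII7 uses the lowered form, G, taken from A minor. In A minor the chord on G is G–B–D–F.

G B D F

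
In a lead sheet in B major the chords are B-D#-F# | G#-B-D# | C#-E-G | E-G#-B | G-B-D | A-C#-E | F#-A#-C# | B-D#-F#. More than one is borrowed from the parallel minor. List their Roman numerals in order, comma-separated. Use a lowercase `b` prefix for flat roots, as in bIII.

ii°, bVI, bVII

In B major the diatonic chords are B, C#m, D#m, E, F#, G#m, A#dim. B–D#–F# = B, G#–B–D# = G#m, E–G#–B = E and F#–A#–C# = F# all belong to that set. But C#–E–G is foreign: the diatonic ii on degree 2 is C#m, whereas C#dim comes from B minor. It is labeled ii°. G–B–D is not: scale degree 6 in B major carries G#m (vi). In B minor the chord on that degree is G, so here it functions as bVI, borrowed from the parallel minor. A–C#–E is not: scale degree 7 in B major carries A#dim (vii°). In B minor the chord on that degree is A, so here it functions as bVII, borrowed from the parallel minor.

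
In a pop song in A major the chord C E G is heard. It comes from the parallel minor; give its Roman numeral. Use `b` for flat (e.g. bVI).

bIII

In A major scale degree 3 is C#; C is its lowered form, from A minor. C–E–G is a major chord — the form found in A minor, not the diatonic iii (C#m). Borrowed into A major it is written bIII.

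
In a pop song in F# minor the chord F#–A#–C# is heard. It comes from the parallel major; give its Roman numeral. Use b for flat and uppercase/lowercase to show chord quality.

F# is scale degree 1 in F# minor. F#–A#–C# is a major chord — the form found in F# major, not the diatonic i (F#m). Borrowed into F# minor it is written I.

I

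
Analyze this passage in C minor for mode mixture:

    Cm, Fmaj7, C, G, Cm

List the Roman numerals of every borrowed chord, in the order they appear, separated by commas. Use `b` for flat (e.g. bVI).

IVmaj7, I

C minor has the diatonic set Cm, Ddim, Eb, Fm, G, Ab, Bb (with V from harmonic minor). Of the given chords, Cm and G are diatonic. But Fmaj7 (F–A–C–E) is foreign: the diatonic iv on degree 4 is Fm, whereas Fmaj7 comes from C major. It is labeled IVmaj7. But C (C–E–G) is foreign: the diatonic i on degree 1 is Cm, whereas C comes from C major. It is labeled I.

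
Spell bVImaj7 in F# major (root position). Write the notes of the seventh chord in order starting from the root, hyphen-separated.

Scale degree 6 in F# major is D#. bVImaj7 uses the lowered form, D, taken from F# minor. Building the major-seventh chord from the parallel minor on D: D–F#–A–C#.

D-F#-A-C#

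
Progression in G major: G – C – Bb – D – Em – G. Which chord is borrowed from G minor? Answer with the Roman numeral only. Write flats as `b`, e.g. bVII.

G major has the diatonic set G, Am, Bm, C, D, Em, F#dim. Of the given chords, G, C, D and Em are diatonic. Bb (Bb–D–F) doesn't fit — on degree 3 G major would have Bm (iii). Bb is the degree-3 chord of G minor, so it is the borrowed bIII.

bIII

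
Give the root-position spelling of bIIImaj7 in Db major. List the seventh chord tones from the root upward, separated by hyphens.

bIIImaj7 is built on the lowered scale degree 3. In Db major degree 3 is F; lowered it becomes Fb. Building the major-seventh chord from the parallel minor on Fb: Fb–Ab–Cb–Eb.

Fb-Ab-Cb-Eb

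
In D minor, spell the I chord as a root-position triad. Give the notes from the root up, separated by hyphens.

The root, D, is scale degree 1 — the same note in D minor and D major; only the chord quality changes. Building the major chord from the parallel major on D: D–F#–A.

D-F#-A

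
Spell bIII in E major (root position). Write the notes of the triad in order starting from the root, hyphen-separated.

bIII is built on the lowered scale degree 3. In E major degree 3 is G#; lowered it becomes G. In E minor the chord on G is G–B–D.

G-B-D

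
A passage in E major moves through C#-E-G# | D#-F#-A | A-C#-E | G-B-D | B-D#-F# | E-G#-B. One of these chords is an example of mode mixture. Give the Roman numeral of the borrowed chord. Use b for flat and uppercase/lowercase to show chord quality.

bIII

The diatonic triads in E major are E, F#m, G#m, A, B, C#m, D#dim. C#–E–G# = C#m, D#–F#–A = D#dim, A–C#–E = A, B–D#–F# = B and E–G#–B = E all belong to that set. But G–B–D is foreign: the diatonic iii on degree 3 is G#m, whereas G comes from E minor. It is labeled bIII.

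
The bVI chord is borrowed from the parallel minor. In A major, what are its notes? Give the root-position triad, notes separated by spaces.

F A C

The root of bVI is the lowered 6th degree: F# becomes F. Building the major chord from the parallel minor on F: F–A–C.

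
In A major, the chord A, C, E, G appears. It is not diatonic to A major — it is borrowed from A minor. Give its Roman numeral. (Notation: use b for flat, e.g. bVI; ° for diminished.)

i7

The root A is the diatonic 1st degree of A major; the borrowing shows in the chord quality. A–C–E–G is a minor-seventh chord — the form found in A minor, not the diatonic I (A). Borrowed into A major it is written i7.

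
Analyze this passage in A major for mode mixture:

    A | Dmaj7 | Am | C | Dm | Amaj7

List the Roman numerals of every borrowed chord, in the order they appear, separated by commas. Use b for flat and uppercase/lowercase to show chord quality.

i, bIII, iv

A major has the diatonic set A, Bm, C#m, D, E, F#m, G#dim. A, Dmaj7 and Amaj7 are all diatonic. Am (A–C–E) doesn't fit — on degree 1 A major would have A (I). Am is the degree-1 chord of A minor, so it is the borrowed i. C (C–E–G) doesn't fit — on degree 3 A major would have C#m (iii). C is the degree-3 chord of A minor, so it is the borrowed bIII. Dm (D–F–A) is not: scale degree 4 in A major carries D (IV). In A minor the chord on that degree is Dm, so here it functions as iv, borrowed from the parallel minor.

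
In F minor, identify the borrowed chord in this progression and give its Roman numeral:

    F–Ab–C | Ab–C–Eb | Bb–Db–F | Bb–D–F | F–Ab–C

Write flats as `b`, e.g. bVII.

The diatonic triads in F minor (with V from harmonic minor) are Fm, Gdim, Ab, Bbm, C, Db, Eb. F–Ab–C = Fm, Ab–C–Eb = Ab and Bb–Db–F = Bbm are all diatonic. Bb–D–F doesn't fit — on degree 4 F minor would have Bbm (iv). Bb is the degree-4 chord of F major, so it is the borrowed IV.

IV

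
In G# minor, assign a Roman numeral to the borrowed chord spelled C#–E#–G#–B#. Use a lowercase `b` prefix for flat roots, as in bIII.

C# is scale degree 4 in G# minor. C#–E#–G#–B# is a major-seventh chord — the form found in G# major, not the diatonic iv (C#m). Borrowed into G# minor it is written IVmaj7.

IVmaj7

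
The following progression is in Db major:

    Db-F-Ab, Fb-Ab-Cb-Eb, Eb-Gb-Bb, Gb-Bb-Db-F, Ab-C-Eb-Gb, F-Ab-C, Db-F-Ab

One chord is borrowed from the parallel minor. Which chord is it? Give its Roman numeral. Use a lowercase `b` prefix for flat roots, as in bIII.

bIIImaj7

Db major has the diatonic set Db, Ebm, Fm, Gb, Ab, Bbm, Cdim. Of the given chords, Db–F–Ab = Db, Eb–Gb–Bb = Ebm, Gb–Bb–Db–F = Gbmaj7, Ab–C–Eb–Gb = Ab7 and F–Ab–C = Fm are diatonic. But Fb–Ab–Cb–Eb is foreign: the diatonic iii on degree 3 is Fm, whereas Fbmaj7 comes from Db minor. It is labeled bIIImaj7.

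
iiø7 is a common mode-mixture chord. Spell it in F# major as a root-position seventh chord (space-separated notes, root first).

The root, G#, is scale degree 2 — the same note in F# major and F# minor; only the chord quality changes. Building the half-diminished-seventh chord from the parallel minor on G#: G#–B–D–F#.

G# B D F#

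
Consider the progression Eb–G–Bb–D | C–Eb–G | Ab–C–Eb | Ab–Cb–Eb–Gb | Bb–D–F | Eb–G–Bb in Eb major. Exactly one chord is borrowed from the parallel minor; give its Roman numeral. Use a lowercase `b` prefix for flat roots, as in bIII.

In Eb major the diatonic chords are Eb, Fm, Gm, Ab, Bb, Cm, Ddim. Of the given chords, Eb–G–Bb–D = Ebmaj7, C–Eb–G = Cm, Ab–C–Eb = Ab, Bb–D–F = Bb and Eb–G–Bb = Eb are diatonic. Ab–Cb–Eb–Gb doesn't fit — on degree 4 Eb major would have Ab (IV). Abm7 is the degree-4 chord of Eb minor, so it is the borrowed iv7.

iv7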